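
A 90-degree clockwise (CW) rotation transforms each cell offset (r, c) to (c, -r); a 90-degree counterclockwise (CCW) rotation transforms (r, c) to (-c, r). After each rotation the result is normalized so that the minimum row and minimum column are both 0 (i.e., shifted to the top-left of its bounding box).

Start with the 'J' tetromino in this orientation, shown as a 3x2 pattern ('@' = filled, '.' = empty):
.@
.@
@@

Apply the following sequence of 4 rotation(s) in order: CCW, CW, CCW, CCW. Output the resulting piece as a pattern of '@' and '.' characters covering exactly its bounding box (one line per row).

Start:
.@
.@
@@
After rotation 1 (CCW):
@@@
..@
After rotation 2 (CW):
.@
.@
@@
After rotation 3 (CCW):
@@@
..@
After rotation 4 (CCW):
@@
@.
@.

Answer: @@
@.
@.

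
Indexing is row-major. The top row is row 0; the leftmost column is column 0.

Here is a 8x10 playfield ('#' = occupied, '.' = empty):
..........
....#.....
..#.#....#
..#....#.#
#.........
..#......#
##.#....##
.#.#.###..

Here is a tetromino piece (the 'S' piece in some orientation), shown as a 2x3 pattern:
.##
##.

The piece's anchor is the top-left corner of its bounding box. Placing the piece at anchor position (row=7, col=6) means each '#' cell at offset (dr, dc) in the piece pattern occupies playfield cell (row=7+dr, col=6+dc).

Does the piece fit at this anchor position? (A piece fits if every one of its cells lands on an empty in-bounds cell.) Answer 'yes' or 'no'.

Answer: no

Derivation:
Check each piece cell at anchor (7, 6):
  offset (0,1) -> (7,7): occupied ('#') -> FAIL
  offset (0,2) -> (7,8): empty -> OK
  offset (1,0) -> (8,6): out of bounds -> FAIL
  offset (1,1) -> (8,7): out of bounds -> FAIL
All cells valid: no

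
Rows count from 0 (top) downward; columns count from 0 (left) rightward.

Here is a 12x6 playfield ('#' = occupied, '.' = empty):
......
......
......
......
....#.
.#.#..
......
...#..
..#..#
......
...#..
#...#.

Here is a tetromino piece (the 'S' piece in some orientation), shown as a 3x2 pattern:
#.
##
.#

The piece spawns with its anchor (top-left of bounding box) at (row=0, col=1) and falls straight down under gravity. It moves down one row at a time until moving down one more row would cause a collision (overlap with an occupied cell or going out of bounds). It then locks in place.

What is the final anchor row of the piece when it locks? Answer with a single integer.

Answer: 3

Derivation:
Spawn at (row=0, col=1). Try each row:
  row 0: fits
  row 1: fits
  row 2: fits
  row 3: fits
  row 4: blocked -> lock at row 3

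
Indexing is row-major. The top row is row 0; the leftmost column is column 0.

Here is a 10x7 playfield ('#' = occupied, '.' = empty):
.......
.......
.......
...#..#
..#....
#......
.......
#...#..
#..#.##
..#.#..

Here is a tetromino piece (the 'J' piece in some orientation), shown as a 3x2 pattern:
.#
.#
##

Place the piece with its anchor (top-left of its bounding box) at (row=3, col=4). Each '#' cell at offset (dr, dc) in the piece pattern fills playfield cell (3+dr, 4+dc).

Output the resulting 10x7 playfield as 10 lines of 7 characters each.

Answer: .......
.......
.......
...#.##
..#..#.
#...##.
.......
#...#..
#..#.##
..#.#..

Derivation:
Fill (3+0,4+1) = (3,5)
Fill (3+1,4+1) = (4,5)
Fill (3+2,4+0) = (5,4)
Fill (3+2,4+1) = (5,5)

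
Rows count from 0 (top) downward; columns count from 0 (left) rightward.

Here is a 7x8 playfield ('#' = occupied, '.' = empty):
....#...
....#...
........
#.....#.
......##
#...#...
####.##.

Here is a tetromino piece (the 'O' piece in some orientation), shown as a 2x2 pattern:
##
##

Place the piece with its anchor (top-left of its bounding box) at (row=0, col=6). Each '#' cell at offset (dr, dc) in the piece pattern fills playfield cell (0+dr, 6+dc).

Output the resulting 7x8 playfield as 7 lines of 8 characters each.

Fill (0+0,6+0) = (0,6)
Fill (0+0,6+1) = (0,7)
Fill (0+1,6+0) = (1,6)
Fill (0+1,6+1) = (1,7)

Answer: ....#.##
....#.##
........
#.....#.
......##
#...#...
####.##.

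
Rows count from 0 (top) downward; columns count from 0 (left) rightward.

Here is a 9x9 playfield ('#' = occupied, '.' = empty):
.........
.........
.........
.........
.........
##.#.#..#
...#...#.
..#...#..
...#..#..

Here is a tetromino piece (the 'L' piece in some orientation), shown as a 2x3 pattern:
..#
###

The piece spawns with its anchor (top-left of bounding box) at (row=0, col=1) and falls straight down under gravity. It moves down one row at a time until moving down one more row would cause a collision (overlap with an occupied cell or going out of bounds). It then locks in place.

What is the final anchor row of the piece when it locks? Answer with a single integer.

Answer: 3

Derivation:
Spawn at (row=0, col=1). Try each row:
  row 0: fits
  row 1: fits
  row 2: fits
  row 3: fits
  row 4: blocked -> lock at row 3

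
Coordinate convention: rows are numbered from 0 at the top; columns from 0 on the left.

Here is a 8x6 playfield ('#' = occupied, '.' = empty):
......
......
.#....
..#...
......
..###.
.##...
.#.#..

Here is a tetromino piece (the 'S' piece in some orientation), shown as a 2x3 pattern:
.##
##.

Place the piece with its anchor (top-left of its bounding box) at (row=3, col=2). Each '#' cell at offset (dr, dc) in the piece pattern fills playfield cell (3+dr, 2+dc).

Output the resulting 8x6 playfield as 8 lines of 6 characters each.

Fill (3+0,2+1) = (3,3)
Fill (3+0,2+2) = (3,4)
Fill (3+1,2+0) = (4,2)
Fill (3+1,2+1) = (4,3)

Answer: ......
......
.#....
..###.
..##..
..###.
.##...
.#.#..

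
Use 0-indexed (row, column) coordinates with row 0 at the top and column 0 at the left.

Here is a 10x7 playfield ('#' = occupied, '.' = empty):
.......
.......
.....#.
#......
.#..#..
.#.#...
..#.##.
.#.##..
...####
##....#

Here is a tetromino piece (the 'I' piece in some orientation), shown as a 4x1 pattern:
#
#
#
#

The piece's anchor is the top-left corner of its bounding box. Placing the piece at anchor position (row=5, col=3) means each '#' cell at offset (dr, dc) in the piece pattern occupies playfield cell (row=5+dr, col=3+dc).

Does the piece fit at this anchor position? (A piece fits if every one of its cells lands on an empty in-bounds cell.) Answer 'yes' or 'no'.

Answer: no

Derivation:
Check each piece cell at anchor (5, 3):
  offset (0,0) -> (5,3): occupied ('#') -> FAIL
  offset (1,0) -> (6,3): empty -> OK
  offset (2,0) -> (7,3): occupied ('#') -> FAIL
  offset (3,0) -> (8,3): occupied ('#') -> FAIL
All cells valid: no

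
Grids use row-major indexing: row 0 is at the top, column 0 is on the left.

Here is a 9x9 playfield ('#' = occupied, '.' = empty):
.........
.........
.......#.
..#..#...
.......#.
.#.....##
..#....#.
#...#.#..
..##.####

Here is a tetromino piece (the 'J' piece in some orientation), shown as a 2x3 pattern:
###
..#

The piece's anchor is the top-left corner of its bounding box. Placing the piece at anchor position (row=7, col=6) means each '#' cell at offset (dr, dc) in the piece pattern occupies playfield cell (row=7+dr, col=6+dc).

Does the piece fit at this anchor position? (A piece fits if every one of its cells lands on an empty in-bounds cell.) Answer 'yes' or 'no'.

Answer: no

Derivation:
Check each piece cell at anchor (7, 6):
  offset (0,0) -> (7,6): occupied ('#') -> FAIL
  offset (0,1) -> (7,7): empty -> OK
  offset (0,2) -> (7,8): empty -> OK
  offset (1,2) -> (8,8): occupied ('#') -> FAIL
All cells valid: no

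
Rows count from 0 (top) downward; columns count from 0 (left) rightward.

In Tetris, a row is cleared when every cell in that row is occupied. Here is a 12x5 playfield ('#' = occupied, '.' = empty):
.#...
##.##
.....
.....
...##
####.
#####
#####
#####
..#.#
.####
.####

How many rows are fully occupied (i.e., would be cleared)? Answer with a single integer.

Check each row:
  row 0: 4 empty cells -> not full
  row 1: 1 empty cell -> not full
  row 2: 5 empty cells -> not full
  row 3: 5 empty cells -> not full
  row 4: 3 empty cells -> not full
  row 5: 1 empty cell -> not full
  row 6: 0 empty cells -> FULL (clear)
  row 7: 0 empty cells -> FULL (clear)
  row 8: 0 empty cells -> FULL (clear)
  row 9: 3 empty cells -> not full
  row 10: 1 empty cell -> not full
  row 11: 1 empty cell -> not full
Total rows cleared: 3

Answer: 3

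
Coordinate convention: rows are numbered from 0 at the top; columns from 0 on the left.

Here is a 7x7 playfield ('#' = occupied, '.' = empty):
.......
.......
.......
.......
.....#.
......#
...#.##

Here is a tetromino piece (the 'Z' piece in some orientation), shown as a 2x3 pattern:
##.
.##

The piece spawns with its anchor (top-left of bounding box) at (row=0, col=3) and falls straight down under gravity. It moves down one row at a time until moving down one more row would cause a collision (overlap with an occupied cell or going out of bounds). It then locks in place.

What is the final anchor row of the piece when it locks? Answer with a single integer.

Answer: 2

Derivation:
Spawn at (row=0, col=3). Try each row:
  row 0: fits
  row 1: fits
  row 2: fits
  row 3: blocked -> lock at row 2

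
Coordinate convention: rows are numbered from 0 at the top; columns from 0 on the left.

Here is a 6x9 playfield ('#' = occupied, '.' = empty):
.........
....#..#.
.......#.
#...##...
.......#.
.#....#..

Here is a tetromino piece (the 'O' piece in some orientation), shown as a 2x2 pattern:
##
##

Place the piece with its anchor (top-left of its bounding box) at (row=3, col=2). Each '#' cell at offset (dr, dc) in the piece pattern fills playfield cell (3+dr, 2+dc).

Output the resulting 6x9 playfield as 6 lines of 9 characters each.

Fill (3+0,2+0) = (3,2)
Fill (3+0,2+1) = (3,3)
Fill (3+1,2+0) = (4,2)
Fill (3+1,2+1) = (4,3)

Answer: .........
....#..#.
.......#.
#.####...
..##...#.
.#....#..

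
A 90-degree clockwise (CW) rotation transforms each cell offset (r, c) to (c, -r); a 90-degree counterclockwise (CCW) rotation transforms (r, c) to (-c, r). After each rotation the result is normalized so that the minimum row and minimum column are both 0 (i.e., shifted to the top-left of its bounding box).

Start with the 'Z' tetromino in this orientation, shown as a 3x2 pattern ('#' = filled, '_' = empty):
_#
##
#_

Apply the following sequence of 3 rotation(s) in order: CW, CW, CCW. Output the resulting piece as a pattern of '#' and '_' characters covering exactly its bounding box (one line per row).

Start:
_#
##
#_
After rotation 1 (CW):
##_
_##
After rotation 2 (CW):
_#
##
#_
After rotation 3 (CCW):
##_
_##

Answer: ##_
_##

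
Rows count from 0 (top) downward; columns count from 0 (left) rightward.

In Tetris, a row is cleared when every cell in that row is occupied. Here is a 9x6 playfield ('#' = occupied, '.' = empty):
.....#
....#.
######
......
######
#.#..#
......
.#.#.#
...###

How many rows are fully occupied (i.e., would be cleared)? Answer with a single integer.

Check each row:
  row 0: 5 empty cells -> not full
  row 1: 5 empty cells -> not full
  row 2: 0 empty cells -> FULL (clear)
  row 3: 6 empty cells -> not full
  row 4: 0 empty cells -> FULL (clear)
  row 5: 3 empty cells -> not full
  row 6: 6 empty cells -> not full
  row 7: 3 empty cells -> not full
  row 8: 3 empty cells -> not full
Total rows cleared: 2

Answer: 2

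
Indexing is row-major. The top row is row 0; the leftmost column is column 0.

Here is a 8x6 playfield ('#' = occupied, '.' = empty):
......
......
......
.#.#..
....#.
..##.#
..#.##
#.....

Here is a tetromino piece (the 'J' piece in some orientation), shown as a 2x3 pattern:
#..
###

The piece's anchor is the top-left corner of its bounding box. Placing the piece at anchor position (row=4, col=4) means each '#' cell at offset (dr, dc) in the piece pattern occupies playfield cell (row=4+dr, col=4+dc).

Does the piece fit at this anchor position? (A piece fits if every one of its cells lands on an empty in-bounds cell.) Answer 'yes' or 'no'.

Check each piece cell at anchor (4, 4):
  offset (0,0) -> (4,4): occupied ('#') -> FAIL
  offset (1,0) -> (5,4): empty -> OK
  offset (1,1) -> (5,5): occupied ('#') -> FAIL
  offset (1,2) -> (5,6): out of bounds -> FAIL
All cells valid: no

Answer: no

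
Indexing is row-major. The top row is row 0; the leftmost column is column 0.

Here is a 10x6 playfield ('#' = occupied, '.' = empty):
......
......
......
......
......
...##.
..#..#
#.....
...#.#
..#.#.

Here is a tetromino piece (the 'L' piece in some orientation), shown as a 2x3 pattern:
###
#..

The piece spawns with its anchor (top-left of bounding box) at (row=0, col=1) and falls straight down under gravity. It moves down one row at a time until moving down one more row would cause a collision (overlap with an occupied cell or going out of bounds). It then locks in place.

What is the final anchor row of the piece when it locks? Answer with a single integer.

Answer: 4

Derivation:
Spawn at (row=0, col=1). Try each row:
  row 0: fits
  row 1: fits
  row 2: fits
  row 3: fits
  row 4: fits
  row 5: blocked -> lock at row 4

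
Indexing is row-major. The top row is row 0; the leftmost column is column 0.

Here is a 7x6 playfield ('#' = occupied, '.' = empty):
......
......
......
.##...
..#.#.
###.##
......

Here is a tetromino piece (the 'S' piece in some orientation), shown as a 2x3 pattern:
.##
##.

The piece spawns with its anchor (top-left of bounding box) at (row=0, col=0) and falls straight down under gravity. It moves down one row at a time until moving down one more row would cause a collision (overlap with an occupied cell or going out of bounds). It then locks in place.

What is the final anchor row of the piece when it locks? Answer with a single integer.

Spawn at (row=0, col=0). Try each row:
  row 0: fits
  row 1: fits
  row 2: blocked -> lock at row 1

Answer: 1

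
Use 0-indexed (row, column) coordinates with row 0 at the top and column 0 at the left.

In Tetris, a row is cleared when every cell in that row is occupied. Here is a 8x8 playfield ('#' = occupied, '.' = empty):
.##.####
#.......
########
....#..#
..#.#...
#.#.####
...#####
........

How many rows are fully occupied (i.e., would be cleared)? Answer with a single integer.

Check each row:
  row 0: 2 empty cells -> not full
  row 1: 7 empty cells -> not full
  row 2: 0 empty cells -> FULL (clear)
  row 3: 6 empty cells -> not full
  row 4: 6 empty cells -> not full
  row 5: 2 empty cells -> not full
  row 6: 3 empty cells -> not full
  row 7: 8 empty cells -> not full
Total rows cleared: 1

Answer: 1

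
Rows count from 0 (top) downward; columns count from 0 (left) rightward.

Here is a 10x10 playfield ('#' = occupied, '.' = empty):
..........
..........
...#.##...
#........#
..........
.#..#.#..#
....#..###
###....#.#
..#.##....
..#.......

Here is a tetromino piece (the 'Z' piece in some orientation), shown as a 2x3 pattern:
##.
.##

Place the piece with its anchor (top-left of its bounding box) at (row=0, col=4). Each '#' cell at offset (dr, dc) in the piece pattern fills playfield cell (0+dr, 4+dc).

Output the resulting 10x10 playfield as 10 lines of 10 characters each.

Answer: ....##....
.....##...
...#.##...
#........#
..........
.#..#.#..#
....#..###
###....#.#
..#.##....
..#.......

Derivation:
Fill (0+0,4+0) = (0,4)
Fill (0+0,4+1) = (0,5)
Fill (0+1,4+1) = (1,5)
Fill (0+1,4+2) = (1,6)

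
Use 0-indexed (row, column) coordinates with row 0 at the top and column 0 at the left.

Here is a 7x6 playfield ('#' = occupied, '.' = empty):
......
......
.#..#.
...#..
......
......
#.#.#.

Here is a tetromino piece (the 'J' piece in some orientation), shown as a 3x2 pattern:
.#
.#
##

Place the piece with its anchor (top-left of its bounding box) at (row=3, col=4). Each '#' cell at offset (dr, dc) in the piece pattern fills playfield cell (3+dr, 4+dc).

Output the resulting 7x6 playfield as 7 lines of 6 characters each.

Answer: ......
......
.#..#.
...#.#
.....#
....##
#.#.#.

Derivation:
Fill (3+0,4+1) = (3,5)
Fill (3+1,4+1) = (4,5)
Fill (3+2,4+0) = (5,4)
Fill (3+2,4+1) = (5,5)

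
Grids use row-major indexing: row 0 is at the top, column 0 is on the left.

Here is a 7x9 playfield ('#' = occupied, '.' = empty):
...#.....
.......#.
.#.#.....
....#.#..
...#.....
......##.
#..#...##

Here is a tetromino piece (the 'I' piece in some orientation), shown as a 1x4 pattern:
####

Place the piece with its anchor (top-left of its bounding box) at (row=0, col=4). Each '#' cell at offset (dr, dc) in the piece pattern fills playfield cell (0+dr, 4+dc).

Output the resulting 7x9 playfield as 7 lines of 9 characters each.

Fill (0+0,4+0) = (0,4)
Fill (0+0,4+1) = (0,5)
Fill (0+0,4+2) = (0,6)
Fill (0+0,4+3) = (0,7)

Answer: ...#####.
.......#.
.#.#.....
....#.#..
...#.....
......##.
#..#...##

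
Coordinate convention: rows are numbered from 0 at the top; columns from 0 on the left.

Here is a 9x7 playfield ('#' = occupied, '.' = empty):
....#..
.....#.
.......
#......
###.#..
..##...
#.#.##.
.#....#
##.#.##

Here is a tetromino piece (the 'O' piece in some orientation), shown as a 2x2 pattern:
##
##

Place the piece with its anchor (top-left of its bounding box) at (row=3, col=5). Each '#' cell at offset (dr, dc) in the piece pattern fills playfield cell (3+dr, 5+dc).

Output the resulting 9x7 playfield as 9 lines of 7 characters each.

Fill (3+0,5+0) = (3,5)
Fill (3+0,5+1) = (3,6)
Fill (3+1,5+0) = (4,5)
Fill (3+1,5+1) = (4,6)

Answer: ....#..
.....#.
.......
#....##
###.###
..##...
#.#.##.
.#....#
##.#.##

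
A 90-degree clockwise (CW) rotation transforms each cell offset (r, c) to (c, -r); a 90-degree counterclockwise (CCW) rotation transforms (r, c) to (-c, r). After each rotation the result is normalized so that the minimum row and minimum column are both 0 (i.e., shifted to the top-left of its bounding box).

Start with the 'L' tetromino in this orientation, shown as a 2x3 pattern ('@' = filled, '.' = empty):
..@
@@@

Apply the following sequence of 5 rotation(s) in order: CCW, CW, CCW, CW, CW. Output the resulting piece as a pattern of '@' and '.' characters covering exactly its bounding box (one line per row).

Start:
..@
@@@
After rotation 1 (CCW):
@@
.@
.@
After rotation 2 (CW):
..@
@@@
After rotation 3 (CCW):
@@
.@
.@
After rotation 4 (CW):
..@
@@@
After rotation 5 (CW):
@.
@.
@@

Answer: @.
@.
@@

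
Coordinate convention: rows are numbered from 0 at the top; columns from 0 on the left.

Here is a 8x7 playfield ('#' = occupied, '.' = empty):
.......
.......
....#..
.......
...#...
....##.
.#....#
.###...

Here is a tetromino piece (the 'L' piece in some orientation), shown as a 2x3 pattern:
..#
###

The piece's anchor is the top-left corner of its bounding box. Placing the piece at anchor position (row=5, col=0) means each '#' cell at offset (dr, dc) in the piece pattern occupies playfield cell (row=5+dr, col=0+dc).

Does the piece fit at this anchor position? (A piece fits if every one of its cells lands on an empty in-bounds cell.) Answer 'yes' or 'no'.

Answer: no

Derivation:
Check each piece cell at anchor (5, 0):
  offset (0,2) -> (5,2): empty -> OK
  offset (1,0) -> (6,0): empty -> OK
  offset (1,1) -> (6,1): occupied ('#') -> FAIL
  offset (1,2) -> (6,2): empty -> OK
All cells valid: no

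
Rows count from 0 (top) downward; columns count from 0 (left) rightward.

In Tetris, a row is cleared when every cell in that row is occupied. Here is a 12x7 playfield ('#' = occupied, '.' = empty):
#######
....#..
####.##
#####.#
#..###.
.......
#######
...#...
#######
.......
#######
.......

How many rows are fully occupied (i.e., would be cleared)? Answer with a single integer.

Check each row:
  row 0: 0 empty cells -> FULL (clear)
  row 1: 6 empty cells -> not full
  row 2: 1 empty cell -> not full
  row 3: 1 empty cell -> not full
  row 4: 3 empty cells -> not full
  row 5: 7 empty cells -> not full
  row 6: 0 empty cells -> FULL (clear)
  row 7: 6 empty cells -> not full
  row 8: 0 empty cells -> FULL (clear)
  row 9: 7 empty cells -> not full
  row 10: 0 empty cells -> FULL (clear)
  row 11: 7 empty cells -> not full
Total rows cleared: 4

Answer: 4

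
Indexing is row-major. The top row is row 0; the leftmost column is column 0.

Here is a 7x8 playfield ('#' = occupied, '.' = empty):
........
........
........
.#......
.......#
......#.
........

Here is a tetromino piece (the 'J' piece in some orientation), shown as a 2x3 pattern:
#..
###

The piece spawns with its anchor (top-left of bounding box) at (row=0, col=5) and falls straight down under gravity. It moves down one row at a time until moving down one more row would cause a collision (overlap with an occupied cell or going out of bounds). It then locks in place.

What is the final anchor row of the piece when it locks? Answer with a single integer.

Spawn at (row=0, col=5). Try each row:
  row 0: fits
  row 1: fits
  row 2: fits
  row 3: blocked -> lock at row 2

Answer: 2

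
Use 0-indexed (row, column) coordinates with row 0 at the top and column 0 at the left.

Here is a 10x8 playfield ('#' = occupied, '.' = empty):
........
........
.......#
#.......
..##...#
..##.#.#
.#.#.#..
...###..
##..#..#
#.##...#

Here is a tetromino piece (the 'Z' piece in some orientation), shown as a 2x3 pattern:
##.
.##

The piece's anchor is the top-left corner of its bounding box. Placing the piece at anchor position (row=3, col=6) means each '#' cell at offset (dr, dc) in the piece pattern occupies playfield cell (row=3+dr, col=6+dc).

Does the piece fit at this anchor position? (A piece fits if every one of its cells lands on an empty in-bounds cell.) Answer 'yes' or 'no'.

Check each piece cell at anchor (3, 6):
  offset (0,0) -> (3,6): empty -> OK
  offset (0,1) -> (3,7): empty -> OK
  offset (1,1) -> (4,7): occupied ('#') -> FAIL
  offset (1,2) -> (4,8): out of bounds -> FAIL
All cells valid: no

Answer: no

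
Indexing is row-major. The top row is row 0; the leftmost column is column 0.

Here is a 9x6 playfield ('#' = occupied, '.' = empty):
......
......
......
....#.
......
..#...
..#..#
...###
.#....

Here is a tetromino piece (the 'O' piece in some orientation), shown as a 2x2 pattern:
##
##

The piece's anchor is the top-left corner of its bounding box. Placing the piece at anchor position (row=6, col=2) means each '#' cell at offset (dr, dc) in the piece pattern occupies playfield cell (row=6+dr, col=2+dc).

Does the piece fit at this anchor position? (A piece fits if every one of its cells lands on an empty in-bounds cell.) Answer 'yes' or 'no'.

Check each piece cell at anchor (6, 2):
  offset (0,0) -> (6,2): occupied ('#') -> FAIL
  offset (0,1) -> (6,3): empty -> OK
  offset (1,0) -> (7,2): empty -> OK
  offset (1,1) -> (7,3): occupied ('#') -> FAIL
All cells valid: no

Answer: no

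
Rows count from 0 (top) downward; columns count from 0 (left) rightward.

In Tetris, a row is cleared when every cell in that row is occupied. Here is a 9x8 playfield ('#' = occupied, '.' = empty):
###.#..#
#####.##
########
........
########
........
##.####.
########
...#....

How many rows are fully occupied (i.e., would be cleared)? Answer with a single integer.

Answer: 3

Derivation:
Check each row:
  row 0: 3 empty cells -> not full
  row 1: 1 empty cell -> not full
  row 2: 0 empty cells -> FULL (clear)
  row 3: 8 empty cells -> not full
  row 4: 0 empty cells -> FULL (clear)
  row 5: 8 empty cells -> not full
  row 6: 2 empty cells -> not full
  row 7: 0 empty cells -> FULL (clear)
  row 8: 7 empty cells -> not full
Total rows cleared: 3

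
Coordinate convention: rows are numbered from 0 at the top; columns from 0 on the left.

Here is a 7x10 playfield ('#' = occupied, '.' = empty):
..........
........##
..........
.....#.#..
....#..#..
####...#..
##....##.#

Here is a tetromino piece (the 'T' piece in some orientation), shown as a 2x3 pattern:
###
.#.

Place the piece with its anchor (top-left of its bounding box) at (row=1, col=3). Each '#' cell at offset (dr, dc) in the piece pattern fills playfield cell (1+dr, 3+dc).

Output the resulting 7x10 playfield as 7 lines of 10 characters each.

Answer: ..........
...###..##
....#.....
.....#.#..
....#..#..
####...#..
##....##.#

Derivation:
Fill (1+0,3+0) = (1,3)
Fill (1+0,3+1) = (1,4)
Fill (1+0,3+2) = (1,5)
Fill (1+1,3+1) = (2,4)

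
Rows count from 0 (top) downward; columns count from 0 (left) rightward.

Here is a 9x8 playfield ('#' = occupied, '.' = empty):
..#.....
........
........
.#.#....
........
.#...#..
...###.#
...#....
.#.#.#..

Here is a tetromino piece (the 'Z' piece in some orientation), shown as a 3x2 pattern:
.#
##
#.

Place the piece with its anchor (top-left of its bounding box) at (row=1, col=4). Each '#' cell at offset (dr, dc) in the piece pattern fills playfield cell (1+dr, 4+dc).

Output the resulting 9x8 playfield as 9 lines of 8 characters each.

Answer: ..#.....
.....#..
....##..
.#.##...
........
.#...#..
...###.#
...#....
.#.#.#..

Derivation:
Fill (1+0,4+1) = (1,5)
Fill (1+1,4+0) = (2,4)
Fill (1+1,4+1) = (2,5)
Fill (1+2,4+0) = (3,4)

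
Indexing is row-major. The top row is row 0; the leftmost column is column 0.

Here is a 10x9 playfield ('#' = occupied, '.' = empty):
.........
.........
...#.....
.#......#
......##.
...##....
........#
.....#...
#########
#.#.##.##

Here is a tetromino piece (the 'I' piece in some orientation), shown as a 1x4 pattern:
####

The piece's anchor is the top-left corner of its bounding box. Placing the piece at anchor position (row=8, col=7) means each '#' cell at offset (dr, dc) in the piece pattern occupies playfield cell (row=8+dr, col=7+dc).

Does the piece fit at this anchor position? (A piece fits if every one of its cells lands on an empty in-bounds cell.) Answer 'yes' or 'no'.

Answer: no

Derivation:
Check each piece cell at anchor (8, 7):
  offset (0,0) -> (8,7): occupied ('#') -> FAIL
  offset (0,1) -> (8,8): occupied ('#') -> FAIL
  offset (0,2) -> (8,9): out of bounds -> FAIL
  offset (0,3) -> (8,10): out of bounds -> FAIL
All cells valid: no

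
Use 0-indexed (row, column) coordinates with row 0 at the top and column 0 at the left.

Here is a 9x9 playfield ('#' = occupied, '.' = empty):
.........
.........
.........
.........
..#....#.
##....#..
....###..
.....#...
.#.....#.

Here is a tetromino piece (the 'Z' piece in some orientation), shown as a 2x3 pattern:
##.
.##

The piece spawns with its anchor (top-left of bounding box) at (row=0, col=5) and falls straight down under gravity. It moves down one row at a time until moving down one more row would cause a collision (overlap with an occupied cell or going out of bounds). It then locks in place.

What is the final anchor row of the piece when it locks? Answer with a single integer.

Answer: 2

Derivation:
Spawn at (row=0, col=5). Try each row:
  row 0: fits
  row 1: fits
  row 2: fits
  row 3: blocked -> lock at row 2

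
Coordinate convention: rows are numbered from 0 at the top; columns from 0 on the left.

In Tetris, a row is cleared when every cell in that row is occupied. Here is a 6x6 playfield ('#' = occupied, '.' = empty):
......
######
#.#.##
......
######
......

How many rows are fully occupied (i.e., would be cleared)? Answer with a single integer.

Check each row:
  row 0: 6 empty cells -> not full
  row 1: 0 empty cells -> FULL (clear)
  row 2: 2 empty cells -> not full
  row 3: 6 empty cells -> not full
  row 4: 0 empty cells -> FULL (clear)
  row 5: 6 empty cells -> not full
Total rows cleared: 2

Answer: 2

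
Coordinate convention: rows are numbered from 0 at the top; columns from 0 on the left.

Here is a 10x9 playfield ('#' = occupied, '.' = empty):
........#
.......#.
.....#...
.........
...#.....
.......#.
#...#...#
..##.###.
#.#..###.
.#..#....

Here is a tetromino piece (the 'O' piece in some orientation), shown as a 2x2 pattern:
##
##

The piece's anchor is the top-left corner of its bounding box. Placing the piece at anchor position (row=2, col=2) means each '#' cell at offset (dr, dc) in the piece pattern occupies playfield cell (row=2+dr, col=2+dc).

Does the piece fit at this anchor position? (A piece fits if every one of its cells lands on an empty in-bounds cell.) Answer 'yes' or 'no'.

Check each piece cell at anchor (2, 2):
  offset (0,0) -> (2,2): empty -> OK
  offset (0,1) -> (2,3): empty -> OK
  offset (1,0) -> (3,2): empty -> OK
  offset (1,1) -> (3,3): empty -> OK
All cells valid: yes

Answer: yes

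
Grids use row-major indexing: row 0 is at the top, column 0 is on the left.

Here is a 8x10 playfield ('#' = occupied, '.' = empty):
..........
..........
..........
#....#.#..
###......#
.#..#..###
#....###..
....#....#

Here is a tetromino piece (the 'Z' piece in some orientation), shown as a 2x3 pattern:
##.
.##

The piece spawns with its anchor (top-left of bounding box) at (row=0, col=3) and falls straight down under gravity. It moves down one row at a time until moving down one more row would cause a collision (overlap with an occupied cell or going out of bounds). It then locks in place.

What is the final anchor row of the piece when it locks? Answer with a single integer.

Spawn at (row=0, col=3). Try each row:
  row 0: fits
  row 1: fits
  row 2: blocked -> lock at row 1

Answer: 1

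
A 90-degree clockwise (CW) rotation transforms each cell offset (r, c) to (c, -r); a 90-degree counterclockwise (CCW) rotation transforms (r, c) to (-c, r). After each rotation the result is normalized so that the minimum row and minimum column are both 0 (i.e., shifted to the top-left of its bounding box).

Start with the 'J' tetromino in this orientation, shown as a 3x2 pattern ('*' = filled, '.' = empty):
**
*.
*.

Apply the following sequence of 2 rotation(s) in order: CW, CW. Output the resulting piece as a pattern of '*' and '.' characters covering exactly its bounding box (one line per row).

Start:
**
*.
*.
After rotation 1 (CW):
***
..*
After rotation 2 (CW):
.*
.*
**

Answer: .*
.*
**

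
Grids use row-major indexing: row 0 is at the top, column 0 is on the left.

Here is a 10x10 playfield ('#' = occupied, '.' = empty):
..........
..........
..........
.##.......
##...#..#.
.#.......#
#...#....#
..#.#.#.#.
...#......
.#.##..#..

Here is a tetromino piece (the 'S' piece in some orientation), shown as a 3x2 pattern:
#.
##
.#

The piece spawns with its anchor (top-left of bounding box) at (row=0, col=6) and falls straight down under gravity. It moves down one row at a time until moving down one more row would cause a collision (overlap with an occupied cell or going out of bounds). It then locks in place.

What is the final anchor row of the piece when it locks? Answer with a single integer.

Spawn at (row=0, col=6). Try each row:
  row 0: fits
  row 1: fits
  row 2: fits
  row 3: fits
  row 4: fits
  row 5: fits
  row 6: blocked -> lock at row 5

Answer: 5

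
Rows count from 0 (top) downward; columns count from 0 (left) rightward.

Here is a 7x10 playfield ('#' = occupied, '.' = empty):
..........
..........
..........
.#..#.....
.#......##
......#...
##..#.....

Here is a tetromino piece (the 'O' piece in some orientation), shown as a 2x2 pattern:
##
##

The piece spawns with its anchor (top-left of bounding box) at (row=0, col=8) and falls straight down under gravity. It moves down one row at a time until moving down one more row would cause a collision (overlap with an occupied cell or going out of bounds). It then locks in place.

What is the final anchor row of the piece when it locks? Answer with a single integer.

Spawn at (row=0, col=8). Try each row:
  row 0: fits
  row 1: fits
  row 2: fits
  row 3: blocked -> lock at row 2

Answer: 2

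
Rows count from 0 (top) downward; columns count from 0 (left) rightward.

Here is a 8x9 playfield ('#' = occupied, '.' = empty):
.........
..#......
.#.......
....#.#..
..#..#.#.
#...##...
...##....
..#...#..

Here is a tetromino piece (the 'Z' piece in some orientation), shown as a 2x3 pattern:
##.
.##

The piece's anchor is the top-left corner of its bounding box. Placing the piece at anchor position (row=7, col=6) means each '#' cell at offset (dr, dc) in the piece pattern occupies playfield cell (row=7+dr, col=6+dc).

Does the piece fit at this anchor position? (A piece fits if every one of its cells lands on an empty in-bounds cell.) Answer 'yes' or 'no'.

Answer: no

Derivation:
Check each piece cell at anchor (7, 6):
  offset (0,0) -> (7,6): occupied ('#') -> FAIL
  offset (0,1) -> (7,7): empty -> OK
  offset (1,1) -> (8,7): out of bounds -> FAIL
  offset (1,2) -> (8,8): out of bounds -> FAIL
All cells valid: no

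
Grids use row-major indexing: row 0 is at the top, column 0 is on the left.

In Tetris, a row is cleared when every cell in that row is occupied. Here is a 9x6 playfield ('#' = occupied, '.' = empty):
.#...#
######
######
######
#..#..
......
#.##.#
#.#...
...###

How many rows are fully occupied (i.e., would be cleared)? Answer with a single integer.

Answer: 3

Derivation:
Check each row:
  row 0: 4 empty cells -> not full
  row 1: 0 empty cells -> FULL (clear)
  row 2: 0 empty cells -> FULL (clear)
  row 3: 0 empty cells -> FULL (clear)
  row 4: 4 empty cells -> not full
  row 5: 6 empty cells -> not full
  row 6: 2 empty cells -> not full
  row 7: 4 empty cells -> not full
  row 8: 3 empty cells -> not full
Total rows cleared: 3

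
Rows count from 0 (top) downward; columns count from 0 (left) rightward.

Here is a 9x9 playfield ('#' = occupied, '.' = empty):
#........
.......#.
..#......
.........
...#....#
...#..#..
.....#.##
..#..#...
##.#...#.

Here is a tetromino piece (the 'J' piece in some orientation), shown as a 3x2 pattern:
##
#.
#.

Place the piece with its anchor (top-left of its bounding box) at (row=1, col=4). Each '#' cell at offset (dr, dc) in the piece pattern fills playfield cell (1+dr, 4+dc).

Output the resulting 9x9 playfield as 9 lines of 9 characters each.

Answer: #........
....##.#.
..#.#....
....#....
...#....#
...#..#..
.....#.##
..#..#...
##.#...#.

Derivation:
Fill (1+0,4+0) = (1,4)
Fill (1+0,4+1) = (1,5)
Fill (1+1,4+0) = (2,4)
Fill (1+2,4+0) = (3,4)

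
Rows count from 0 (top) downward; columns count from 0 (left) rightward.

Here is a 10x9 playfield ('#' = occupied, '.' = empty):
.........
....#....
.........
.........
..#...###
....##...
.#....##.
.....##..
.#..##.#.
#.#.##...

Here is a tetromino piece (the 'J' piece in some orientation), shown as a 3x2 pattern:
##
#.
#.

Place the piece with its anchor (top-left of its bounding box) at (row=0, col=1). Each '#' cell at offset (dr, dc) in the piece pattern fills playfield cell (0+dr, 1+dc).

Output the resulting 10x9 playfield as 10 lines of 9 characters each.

Answer: .##......
.#..#....
.#.......
.........
..#...###
....##...
.#....##.
.....##..
.#..##.#.
#.#.##...

Derivation:
Fill (0+0,1+0) = (0,1)
Fill (0+0,1+1) = (0,2)
Fill (0+1,1+0) = (1,1)
Fill (0+2,1+0) = (2,1)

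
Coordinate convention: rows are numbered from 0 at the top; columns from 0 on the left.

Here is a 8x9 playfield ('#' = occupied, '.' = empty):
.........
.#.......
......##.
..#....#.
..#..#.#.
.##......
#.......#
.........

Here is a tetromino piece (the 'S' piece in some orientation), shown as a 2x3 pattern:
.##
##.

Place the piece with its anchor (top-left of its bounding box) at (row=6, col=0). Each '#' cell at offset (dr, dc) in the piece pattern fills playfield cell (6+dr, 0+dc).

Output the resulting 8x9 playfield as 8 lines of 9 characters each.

Answer: .........
.#.......
......##.
..#....#.
..#..#.#.
.##......
###.....#
##.......

Derivation:
Fill (6+0,0+1) = (6,1)
Fill (6+0,0+2) = (6,2)
Fill (6+1,0+0) = (7,0)
Fill (6+1,0+1) = (7,1)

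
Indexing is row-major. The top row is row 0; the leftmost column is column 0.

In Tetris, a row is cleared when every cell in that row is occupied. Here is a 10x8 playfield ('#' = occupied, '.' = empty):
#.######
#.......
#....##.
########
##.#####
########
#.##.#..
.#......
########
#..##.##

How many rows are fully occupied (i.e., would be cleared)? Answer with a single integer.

Answer: 3

Derivation:
Check each row:
  row 0: 1 empty cell -> not full
  row 1: 7 empty cells -> not full
  row 2: 5 empty cells -> not full
  row 3: 0 empty cells -> FULL (clear)
  row 4: 1 empty cell -> not full
  row 5: 0 empty cells -> FULL (clear)
  row 6: 4 empty cells -> not full
  row 7: 7 empty cells -> not full
  row 8: 0 empty cells -> FULL (clear)
  row 9: 3 empty cells -> not full
Total rows cleared: 3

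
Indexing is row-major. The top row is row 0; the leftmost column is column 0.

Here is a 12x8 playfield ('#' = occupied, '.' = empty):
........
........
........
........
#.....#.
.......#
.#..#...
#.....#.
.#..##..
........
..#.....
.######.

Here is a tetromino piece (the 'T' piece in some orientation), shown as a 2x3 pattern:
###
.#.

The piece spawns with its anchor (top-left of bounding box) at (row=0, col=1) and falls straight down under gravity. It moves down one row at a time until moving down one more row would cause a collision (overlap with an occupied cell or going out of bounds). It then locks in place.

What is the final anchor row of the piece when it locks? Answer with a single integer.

Answer: 5

Derivation:
Spawn at (row=0, col=1). Try each row:
  row 0: fits
  row 1: fits
  row 2: fits
  row 3: fits
  row 4: fits
  row 5: fits
  row 6: blocked -> lock at row 5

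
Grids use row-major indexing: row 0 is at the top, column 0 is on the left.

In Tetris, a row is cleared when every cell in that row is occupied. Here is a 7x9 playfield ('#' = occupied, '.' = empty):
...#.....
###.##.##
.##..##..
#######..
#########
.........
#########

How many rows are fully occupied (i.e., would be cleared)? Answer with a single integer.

Answer: 2

Derivation:
Check each row:
  row 0: 8 empty cells -> not full
  row 1: 2 empty cells -> not full
  row 2: 5 empty cells -> not full
  row 3: 2 empty cells -> not full
  row 4: 0 empty cells -> FULL (clear)
  row 5: 9 empty cells -> not full
  row 6: 0 empty cells -> FULL (clear)
Total rows cleared: 2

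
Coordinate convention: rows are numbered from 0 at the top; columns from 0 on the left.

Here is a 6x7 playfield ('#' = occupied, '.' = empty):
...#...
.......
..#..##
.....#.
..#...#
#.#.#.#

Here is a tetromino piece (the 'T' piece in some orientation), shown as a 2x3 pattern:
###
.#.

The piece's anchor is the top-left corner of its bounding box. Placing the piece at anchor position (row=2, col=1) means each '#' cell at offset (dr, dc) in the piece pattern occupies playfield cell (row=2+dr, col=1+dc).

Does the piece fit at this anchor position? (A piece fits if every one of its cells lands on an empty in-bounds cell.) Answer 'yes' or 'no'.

Answer: no

Derivation:
Check each piece cell at anchor (2, 1):
  offset (0,0) -> (2,1): empty -> OK
  offset (0,1) -> (2,2): occupied ('#') -> FAIL
  offset (0,2) -> (2,3): empty -> OK
  offset (1,1) -> (3,2): empty -> OK
All cells valid: no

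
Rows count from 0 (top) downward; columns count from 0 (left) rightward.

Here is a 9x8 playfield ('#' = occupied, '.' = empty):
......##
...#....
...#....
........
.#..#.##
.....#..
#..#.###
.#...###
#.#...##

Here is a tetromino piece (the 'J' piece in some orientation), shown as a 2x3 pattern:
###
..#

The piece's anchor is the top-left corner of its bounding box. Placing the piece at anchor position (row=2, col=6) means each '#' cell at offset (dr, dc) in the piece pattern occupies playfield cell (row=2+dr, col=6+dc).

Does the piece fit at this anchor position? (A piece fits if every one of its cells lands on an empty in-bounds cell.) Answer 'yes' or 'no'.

Answer: no

Derivation:
Check each piece cell at anchor (2, 6):
  offset (0,0) -> (2,6): empty -> OK
  offset (0,1) -> (2,7): empty -> OK
  offset (0,2) -> (2,8): out of bounds -> FAIL
  offset (1,2) -> (3,8): out of bounds -> FAIL
All cells valid: no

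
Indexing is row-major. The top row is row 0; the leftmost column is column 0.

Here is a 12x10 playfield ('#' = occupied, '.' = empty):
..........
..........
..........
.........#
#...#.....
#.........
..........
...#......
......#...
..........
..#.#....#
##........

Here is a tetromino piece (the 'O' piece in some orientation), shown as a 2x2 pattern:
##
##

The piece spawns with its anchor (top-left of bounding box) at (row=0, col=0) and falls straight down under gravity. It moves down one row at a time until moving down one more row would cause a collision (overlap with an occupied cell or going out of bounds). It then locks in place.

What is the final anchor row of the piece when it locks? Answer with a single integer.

Spawn at (row=0, col=0). Try each row:
  row 0: fits
  row 1: fits
  row 2: fits
  row 3: blocked -> lock at row 2

Answer: 2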